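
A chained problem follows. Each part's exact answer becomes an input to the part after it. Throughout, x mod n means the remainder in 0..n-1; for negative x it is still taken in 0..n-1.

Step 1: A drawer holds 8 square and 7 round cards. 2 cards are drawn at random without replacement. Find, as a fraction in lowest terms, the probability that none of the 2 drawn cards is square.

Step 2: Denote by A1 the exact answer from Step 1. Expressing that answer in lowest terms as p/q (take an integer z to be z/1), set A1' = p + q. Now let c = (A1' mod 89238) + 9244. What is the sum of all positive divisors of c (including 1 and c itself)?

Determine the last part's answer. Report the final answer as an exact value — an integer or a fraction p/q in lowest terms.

Step 1: total draws C(15,2) = 105; favorable C(7,2) = 21; P = 1/5; answer 1/5
Step 2: A1 = 1/5; threaded value p + q = 6; c = 9250; 9250 = 2 * 5^3 * 37; sigma = (1 + 2) * (1 + 5 + 25 + 125) * (1 + 37) = 3 * 156 * 38 = 17784; answer 17784

17784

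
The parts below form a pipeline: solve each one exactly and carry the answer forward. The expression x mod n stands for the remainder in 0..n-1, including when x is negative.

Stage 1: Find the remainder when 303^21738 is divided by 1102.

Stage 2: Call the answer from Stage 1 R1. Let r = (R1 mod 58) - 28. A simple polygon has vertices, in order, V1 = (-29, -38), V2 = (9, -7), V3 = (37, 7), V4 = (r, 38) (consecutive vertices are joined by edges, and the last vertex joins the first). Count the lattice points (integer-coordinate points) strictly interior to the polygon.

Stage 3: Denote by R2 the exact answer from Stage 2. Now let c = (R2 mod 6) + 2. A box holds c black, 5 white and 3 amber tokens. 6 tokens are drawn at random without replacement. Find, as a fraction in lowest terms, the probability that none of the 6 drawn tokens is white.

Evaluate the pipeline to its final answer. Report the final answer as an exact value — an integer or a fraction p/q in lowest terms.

Stage 1: squarings mod 1102: 303^1=303, 303^2=343, 303^4=837, 303^8=799, 303^16=343, 303^32=837, 303^64=799, 303^128=343, 303^256=837, 303^512=799, 303^1024=343, 303^2048=837, 303^4096=799, 303^8192=343, 303^16384=837; 303^21738 = 303^2 * 303^8 * 303^32 * 303^64 * 303^128 * 303^1024 * 303^4096 * 303^16384 = 761 (mod 1102); answer 761
Stage 2: R1 = 761; r = -21; cross terms: (-29*-7 - 9*-38)=545, (9*7 - 37*-7)=322, (37*38 - -21*7)=1553, (-21*-38 - -29*38)=1900; twice the area = |4320| = 4320; area = 2160; boundary points = 1 + 14 + 1 + 4 = 20; strictly interior points = area - boundary/2 + 1 = 2151; answer 2151
Stage 3: R2 = 2151; c = 5; total draws C(13,6) = 1716; favorable C(8,6) = 28; P = 7/429; answer 7/429

7/429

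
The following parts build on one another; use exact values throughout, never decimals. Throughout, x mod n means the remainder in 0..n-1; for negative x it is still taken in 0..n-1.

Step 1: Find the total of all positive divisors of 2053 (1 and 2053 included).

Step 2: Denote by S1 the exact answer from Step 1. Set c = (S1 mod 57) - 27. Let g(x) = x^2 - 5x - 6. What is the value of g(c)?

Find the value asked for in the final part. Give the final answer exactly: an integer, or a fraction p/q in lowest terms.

Step 1: 2053 is prime, so its only divisors are 1 and 2053; sigma = 1 + 2053 = 2054; answer 2054
Step 2: S1 = 2054; c = -25; 1*(-25)^2 - 5*(-25)^1 - 6 = (625) + (125) + (-6) = 744; answer 744

744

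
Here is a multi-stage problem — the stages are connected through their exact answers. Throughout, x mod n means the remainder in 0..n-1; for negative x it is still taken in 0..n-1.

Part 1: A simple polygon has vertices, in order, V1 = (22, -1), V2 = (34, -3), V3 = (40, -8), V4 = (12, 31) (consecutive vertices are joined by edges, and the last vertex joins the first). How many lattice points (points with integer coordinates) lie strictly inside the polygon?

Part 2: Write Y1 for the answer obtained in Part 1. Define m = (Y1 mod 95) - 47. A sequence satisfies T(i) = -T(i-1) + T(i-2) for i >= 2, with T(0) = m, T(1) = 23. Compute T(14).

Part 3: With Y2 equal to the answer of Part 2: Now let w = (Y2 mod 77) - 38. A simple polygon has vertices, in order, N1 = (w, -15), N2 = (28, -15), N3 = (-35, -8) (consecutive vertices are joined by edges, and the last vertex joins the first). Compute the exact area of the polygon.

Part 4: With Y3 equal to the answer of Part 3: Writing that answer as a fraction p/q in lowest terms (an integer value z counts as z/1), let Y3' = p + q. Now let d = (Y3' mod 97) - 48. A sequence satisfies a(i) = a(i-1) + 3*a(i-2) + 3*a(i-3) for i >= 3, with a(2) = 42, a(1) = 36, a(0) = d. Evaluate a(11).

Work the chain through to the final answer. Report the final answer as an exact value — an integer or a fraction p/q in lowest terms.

Part 1: cross terms: (22*-3 - 34*-1)=-32, (34*-8 - 40*-3)=-152, (40*31 - 12*-8)=1336, (12*-1 - 22*31)=-694; twice the area = |458| = 458; area = 229; boundary points = 2 + 1 + 1 + 2 = 6; strictly interior points = area - boundary/2 + 1 = 227; answer 227
Part 2: Y1 = 227; m = -10; T(2) = -1*(23) + 1*(-10) = -33; iterating: T(2)=-33, T(3)=56, T(4)=-89, T(5)=145, T(6)=-234, T(7)=379, T(8)=-613, T(9)=992, T(10)=-1605, T(11)=2597, T(12)=-4202, T(13)=6799, T(14)=-11001; answer -11001
Part 3: Y2 = -11001; w = -28; cross terms: (-28*-15 - 28*-15)=840, (28*-8 - -35*-15)=-749, (-35*-15 - -28*-8)=301; twice the area = |392| = 392; area = 196; answer 196
Part 4: Y3 = 196; threaded value p + q = 197; d = -45; a(3) = 1*(42) + 3*(36) + 3*(-45) = 15; iterating: a(3)=15, a(4)=249, a(5)=420, a(6)=1212, a(7)=3219, a(8)=8115, a(9)=21408, a(10)=55410, a(11)=143979; answer 143979

143979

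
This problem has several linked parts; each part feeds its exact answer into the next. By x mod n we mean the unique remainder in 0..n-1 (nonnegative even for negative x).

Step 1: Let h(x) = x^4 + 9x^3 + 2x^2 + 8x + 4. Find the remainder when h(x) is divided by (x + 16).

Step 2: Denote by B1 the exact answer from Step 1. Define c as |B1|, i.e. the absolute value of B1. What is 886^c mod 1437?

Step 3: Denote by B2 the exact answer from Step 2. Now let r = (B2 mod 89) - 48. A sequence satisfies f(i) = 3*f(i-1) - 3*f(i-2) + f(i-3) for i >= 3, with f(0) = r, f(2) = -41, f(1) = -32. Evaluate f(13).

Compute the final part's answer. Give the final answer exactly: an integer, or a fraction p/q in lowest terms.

Step 1: remainder = value at the root: 1*(-16)^4 + 9*(-16)^3 + 2*(-16)^2 + 8*(-16)^1 + 4 = (65536) + (-36864) + (512) + (-128) + (4) = 29060; answer 29060
Step 2: B1 = 29060; c = 29060; squarings mod 1437: 886^1=886, 886^2=394, 886^4=40, 886^8=163, 886^16=703, 886^32=1318, 886^64=1228, 886^128=571, 886^256=1279, 886^512=535, 886^1024=262, 886^2048=1105, 886^4096=1012, 886^8192=1000, 886^16384=1285; 886^29060 = 886^4 * 886^128 * 886^256 * 886^4096 * 886^8192 * 886^16384 = 403 (mod 1437); answer 403
Step 3: B2 = 403; r = -1; f(3) = 3*(-41) - 3*(-32) + 1*(-1) = -28; iterating: f(3)=-28, f(4)=7, f(5)=64, f(6)=143, f(7)=244, f(8)=367, f(9)=512, f(10)=679, f(11)=868, f(12)=1079, f(13)=1312; answer 1312

1312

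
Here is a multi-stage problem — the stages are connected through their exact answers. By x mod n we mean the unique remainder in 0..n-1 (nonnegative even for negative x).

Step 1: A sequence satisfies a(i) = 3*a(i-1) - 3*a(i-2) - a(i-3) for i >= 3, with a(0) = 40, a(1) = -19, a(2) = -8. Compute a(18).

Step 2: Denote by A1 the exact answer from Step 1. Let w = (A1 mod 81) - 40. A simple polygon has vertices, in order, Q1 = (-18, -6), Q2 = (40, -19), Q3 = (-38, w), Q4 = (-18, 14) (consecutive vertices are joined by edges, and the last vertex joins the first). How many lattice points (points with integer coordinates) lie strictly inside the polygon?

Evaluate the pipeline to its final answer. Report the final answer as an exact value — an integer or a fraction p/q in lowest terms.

Step 1: a(3) = 3*(-8) - 3*(-19) - 1*(40) = -7; iterating: a(3)=-7, a(4)=22, a(5)=95, a(6)=226, a(7)=371, a(8)=340, a(9)=-319, a(10)=-2348, a(11)=-6427, a(12)=-11918, a(13)=-14125, a(14)=-194, a(15)=53711, a(16)=175840, a(17)=366581, a(18)=518512; answer 518512
Step 2: A1 = 518512; w = -9; cross terms: (-18*-19 - 40*-6)=582, (40*-9 - -38*-19)=-1082, (-38*14 - -18*-9)=-694, (-18*-6 - -18*14)=360; twice the area = |-834| = 834; area = 417; boundary points = 1 + 2 + 1 + 20 = 24; strictly interior points = area - boundary/2 + 1 = 406; answer 406

406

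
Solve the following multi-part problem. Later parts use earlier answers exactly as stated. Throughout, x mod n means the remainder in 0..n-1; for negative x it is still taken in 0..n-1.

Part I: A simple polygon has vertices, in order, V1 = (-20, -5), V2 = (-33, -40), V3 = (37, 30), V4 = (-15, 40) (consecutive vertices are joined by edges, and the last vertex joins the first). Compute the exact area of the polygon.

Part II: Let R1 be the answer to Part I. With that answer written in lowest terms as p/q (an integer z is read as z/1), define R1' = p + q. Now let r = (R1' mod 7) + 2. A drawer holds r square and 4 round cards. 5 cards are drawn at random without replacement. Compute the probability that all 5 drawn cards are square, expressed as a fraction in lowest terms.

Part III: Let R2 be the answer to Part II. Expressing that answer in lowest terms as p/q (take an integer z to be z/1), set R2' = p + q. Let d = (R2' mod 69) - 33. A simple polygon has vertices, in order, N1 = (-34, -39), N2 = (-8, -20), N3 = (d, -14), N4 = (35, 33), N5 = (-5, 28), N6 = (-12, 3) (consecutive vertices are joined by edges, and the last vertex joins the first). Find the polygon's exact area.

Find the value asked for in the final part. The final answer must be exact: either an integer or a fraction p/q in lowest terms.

Part I: cross terms: (-20*-40 - -33*-5)=635, (-33*30 - 37*-40)=490, (37*40 - -15*30)=1930, (-15*-5 - -20*40)=875; twice the area = |3930| = 3930; area = 1965; answer 1965
Part II: R1 = 1965; threaded value p + q = 1966; r = 8; total draws C(12,5) = 792; favorable C(8,5) = 56; P = 7/99; answer 7/99
Part III: R2 = 7/99; threaded value p + q = 106; d = 4; cross terms: (-34*-20 - -8*-39)=368, (-8*-14 - 4*-20)=192, (4*33 - 35*-14)=622, (35*28 - -5*33)=1145, (-5*3 - -12*28)=321, (-12*-39 - -34*3)=570; twice the area = |3218| = 3218; area = 1609; answer 1609

1609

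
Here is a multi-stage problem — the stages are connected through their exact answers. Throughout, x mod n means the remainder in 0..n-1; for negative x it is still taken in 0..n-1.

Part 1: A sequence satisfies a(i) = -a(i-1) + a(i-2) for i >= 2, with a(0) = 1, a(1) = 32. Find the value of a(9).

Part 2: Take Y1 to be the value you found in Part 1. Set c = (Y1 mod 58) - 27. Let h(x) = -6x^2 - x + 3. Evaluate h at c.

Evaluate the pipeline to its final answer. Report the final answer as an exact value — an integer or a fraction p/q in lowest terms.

-89

Part 1: a(2) = -1*(32) + 1*(1) = -31; iterating: a(2)=-31, a(3)=63, a(4)=-94, a(5)=157, a(6)=-251, a(7)=408, a(8)=-659, a(9)=1067; answer 1067
Part 2: Y1 = 1067; c = -4; -6*(-4)^2 - 1*(-4)^1 + 3 = (-96) + (4) + (3) = -89; answer -89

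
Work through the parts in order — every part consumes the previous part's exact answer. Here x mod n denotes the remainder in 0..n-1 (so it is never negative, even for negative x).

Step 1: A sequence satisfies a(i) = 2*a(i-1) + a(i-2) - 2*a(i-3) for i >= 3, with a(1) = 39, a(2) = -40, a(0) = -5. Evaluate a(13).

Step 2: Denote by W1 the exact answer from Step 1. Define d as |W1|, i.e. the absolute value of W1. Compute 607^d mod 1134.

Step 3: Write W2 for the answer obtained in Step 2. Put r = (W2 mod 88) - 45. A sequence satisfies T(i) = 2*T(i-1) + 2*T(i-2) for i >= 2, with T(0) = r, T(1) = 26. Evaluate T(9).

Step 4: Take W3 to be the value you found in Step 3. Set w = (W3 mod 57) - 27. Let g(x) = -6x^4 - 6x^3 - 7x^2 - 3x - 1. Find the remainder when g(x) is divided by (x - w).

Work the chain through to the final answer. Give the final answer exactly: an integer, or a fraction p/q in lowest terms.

Step 1: a(3) = 2*(-40) + 1*(39) - 2*(-5) = -31; iterating: a(3)=-31, a(4)=-180, a(5)=-311, a(6)=-740, a(7)=-1431, a(8)=-2980, a(9)=-5911, a(10)=-11940, a(11)=-23831, a(12)=-47780, a(13)=-95511; answer -95511
Step 2: W1 = -95511; d = 95511; squarings mod 1134: 607^1=607, 607^2=1033, 607^4=1129, 607^8=25, 607^16=625, 607^32=529, 607^64=877, 607^128=277, 607^256=751, 607^512=403, 607^1024=247, 607^2048=907, 607^4096=499, 607^8192=655, 607^16384=373, 607^32768=781, 607^65536=1003; 607^95511 = 607^1 * 607^2 * 607^4 * 607^16 * 607^256 * 607^1024 * 607^4096 * 607^8192 * 607^16384 * 607^65536 = 685 (mod 1134); answer 685
Step 3: W2 = 685; r = 24; T(2) = 2*(26) + 2*(24) = 100; iterating: T(2)=100, T(3)=252, T(4)=704, T(5)=1912, T(6)=5232, T(7)=14288, T(8)=39040, T(9)=106656; answer 106656
Step 4: W3 = 106656; w = -18; remainder = value at the root: -6*(-18)^4 - 6*(-18)^3 - 7*(-18)^2 - 3*(-18)^1 - 1 = (-629856) + (34992) + (-2268) + (54) + (-1) = -597079; answer -597079

-597079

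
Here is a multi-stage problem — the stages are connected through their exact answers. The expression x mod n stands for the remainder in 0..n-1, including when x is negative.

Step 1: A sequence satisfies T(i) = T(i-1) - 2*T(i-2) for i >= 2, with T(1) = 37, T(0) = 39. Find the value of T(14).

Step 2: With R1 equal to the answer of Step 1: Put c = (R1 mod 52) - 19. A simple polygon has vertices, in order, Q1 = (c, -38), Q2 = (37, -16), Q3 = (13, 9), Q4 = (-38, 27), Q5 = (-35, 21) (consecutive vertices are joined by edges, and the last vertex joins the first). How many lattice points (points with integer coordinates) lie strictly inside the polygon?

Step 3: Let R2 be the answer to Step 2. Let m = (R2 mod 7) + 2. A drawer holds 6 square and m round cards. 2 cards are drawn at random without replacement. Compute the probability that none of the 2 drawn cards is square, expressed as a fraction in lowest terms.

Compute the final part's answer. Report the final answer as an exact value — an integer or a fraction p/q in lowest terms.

7/26

Step 1: T(2) = 1*(37) - 2*(39) = -41; iterating: T(2)=-41, T(3)=-115, T(4)=-33, T(5)=197, T(6)=263, T(7)=-131, T(8)=-657, T(9)=-395, T(10)=919, T(11)=1709, T(12)=-129, T(13)=-3547, T(14)=-3289; answer -3289
Step 2: R1 = -3289; c = 20; cross terms: (20*-16 - 37*-38)=1086, (37*9 - 13*-16)=541, (13*27 - -38*9)=693, (-38*21 - -35*27)=147, (-35*-38 - 20*21)=910; twice the area = |3377| = 3377; area = 3377/2; boundary points = 1 + 1 + 3 + 3 + 1 = 9; strictly interior points = area - boundary/2 + 1 = 1685; answer 1685
Step 3: R2 = 1685; m = 7; total draws C(13,2) = 78; favorable C(7,2) = 21; P = 7/26; answer 7/26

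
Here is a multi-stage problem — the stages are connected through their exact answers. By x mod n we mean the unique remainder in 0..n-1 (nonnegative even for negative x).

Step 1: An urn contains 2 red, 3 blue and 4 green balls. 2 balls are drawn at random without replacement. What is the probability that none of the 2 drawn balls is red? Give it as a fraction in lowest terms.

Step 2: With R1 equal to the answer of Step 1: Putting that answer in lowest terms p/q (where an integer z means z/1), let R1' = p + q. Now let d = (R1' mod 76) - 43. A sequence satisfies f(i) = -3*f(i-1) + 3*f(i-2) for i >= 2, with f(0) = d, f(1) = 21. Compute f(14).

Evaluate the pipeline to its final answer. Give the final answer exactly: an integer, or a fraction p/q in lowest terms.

-1106283015

Step 1: total draws C(9,2) = 36; favorable C(7,2) = 21; P = 7/12; answer 7/12
Step 2: R1 = 7/12; threaded value p + q = 19; d = -24; f(2) = -3*(21) + 3*(-24) = -135; iterating: f(2)=-135, f(3)=468, f(4)=-1809, f(5)=6831, f(6)=-25920, f(7)=98253, f(8)=-372519, f(9)=1412316, f(10)=-5354505, f(11)=20300463, f(12)=-76964904, f(13)=291796101, f(14)=-1106283015; answer -1106283015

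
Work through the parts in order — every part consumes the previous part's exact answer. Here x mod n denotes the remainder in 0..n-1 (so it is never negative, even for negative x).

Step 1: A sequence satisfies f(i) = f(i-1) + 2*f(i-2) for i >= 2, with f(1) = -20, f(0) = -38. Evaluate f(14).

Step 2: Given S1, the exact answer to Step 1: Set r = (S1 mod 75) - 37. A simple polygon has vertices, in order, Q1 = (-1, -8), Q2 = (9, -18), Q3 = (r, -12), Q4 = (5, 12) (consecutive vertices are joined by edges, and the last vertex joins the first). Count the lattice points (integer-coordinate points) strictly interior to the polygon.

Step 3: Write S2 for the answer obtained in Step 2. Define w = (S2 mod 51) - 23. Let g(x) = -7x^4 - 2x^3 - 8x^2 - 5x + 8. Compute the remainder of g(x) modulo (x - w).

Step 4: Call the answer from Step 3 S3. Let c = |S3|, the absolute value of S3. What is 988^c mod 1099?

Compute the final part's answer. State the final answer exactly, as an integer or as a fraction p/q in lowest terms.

Step 1: f(2) = 1*(-20) + 2*(-38) = -96; iterating: f(2)=-96, f(3)=-136, f(4)=-328, f(5)=-600, f(6)=-1256, f(7)=-2456, f(8)=-4968, f(9)=-9880, f(10)=-19816, f(11)=-39576, f(12)=-79208, f(13)=-158360, f(14)=-316776; answer -316776
Step 2: S1 = -316776; r = -13; cross terms: (-1*-18 - 9*-8)=90, (9*-12 - -13*-18)=-342, (-13*12 - 5*-12)=-96, (5*-8 - -1*12)=-28; twice the area = |-376| = 376; area = 188; boundary points = 10 + 2 + 6 + 2 = 20; strictly interior points = area - boundary/2 + 1 = 179; answer 179
Step 3: S2 = 179; w = 3; remainder = value at the root: -7*(3)^4 - 2*(3)^3 - 8*(3)^2 - 5*(3)^1 + 8 = (-567) + (-54) + (-72) + (-15) + (8) = -700; answer -700
Step 4: S3 = -700; c = 700; squarings mod 1099: 988^1=988, 988^2=232, 988^4=1072, 988^8=729, 988^16=624, 988^32=330, 988^64=99, 988^128=1009, 988^256=407, 988^512=799; 988^700 = 988^4 * 988^8 * 988^16 * 988^32 * 988^128 * 988^512 = 1009 (mod 1099); answer 1009

1009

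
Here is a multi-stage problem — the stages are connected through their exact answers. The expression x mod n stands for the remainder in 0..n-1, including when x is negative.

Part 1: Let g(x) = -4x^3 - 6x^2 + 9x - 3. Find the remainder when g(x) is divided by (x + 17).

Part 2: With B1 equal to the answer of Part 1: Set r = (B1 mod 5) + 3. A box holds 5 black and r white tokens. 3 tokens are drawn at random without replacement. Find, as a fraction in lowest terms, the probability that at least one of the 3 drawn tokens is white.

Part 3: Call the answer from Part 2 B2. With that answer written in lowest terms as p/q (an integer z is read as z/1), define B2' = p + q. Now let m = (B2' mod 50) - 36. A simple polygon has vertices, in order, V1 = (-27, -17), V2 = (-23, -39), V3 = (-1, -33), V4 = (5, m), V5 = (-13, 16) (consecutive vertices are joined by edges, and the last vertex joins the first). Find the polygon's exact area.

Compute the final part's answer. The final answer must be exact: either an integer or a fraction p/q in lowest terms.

Part 1: remainder = value at the root: -4*(-17)^3 - 6*(-17)^2 + 9*(-17)^1 - 3 = (19652) + (-1734) + (-153) + (-3) = 17762; answer 17762
Part 2: B1 = 17762; r = 5; total draws C(10,3) = 120; complement C(5,3) = 10; favorable 120 - 10 = 110; P = 11/12; answer 11/12
Part 3: B2 = 11/12; threaded value p + q = 23; m = -13; cross terms: (-27*-39 - -23*-17)=662, (-23*-33 - -1*-39)=720, (-1*-13 - 5*-33)=178, (5*16 - -13*-13)=-89, (-13*-17 - -27*16)=653; twice the area = |2124| = 2124; area = 1062; answer 1062

1062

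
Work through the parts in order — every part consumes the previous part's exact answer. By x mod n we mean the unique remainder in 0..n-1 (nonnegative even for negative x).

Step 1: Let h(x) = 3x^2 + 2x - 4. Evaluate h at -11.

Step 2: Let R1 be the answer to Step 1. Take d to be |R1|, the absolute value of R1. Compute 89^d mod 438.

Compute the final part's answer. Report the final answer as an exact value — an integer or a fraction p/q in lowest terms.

347

Step 1: 3*(-11)^2 + 2*(-11)^1 - 4 = (363) + (-22) + (-4) = 337; answer 337
Step 2: R1 = 337; d = 337; squarings mod 438: 89^1=89, 89^2=37, 89^4=55, 89^8=397, 89^16=367, 89^32=223, 89^64=235, 89^128=37, 89^256=55; 89^337 = 89^1 * 89^16 * 89^64 * 89^256 = 347 (mod 438); answer 347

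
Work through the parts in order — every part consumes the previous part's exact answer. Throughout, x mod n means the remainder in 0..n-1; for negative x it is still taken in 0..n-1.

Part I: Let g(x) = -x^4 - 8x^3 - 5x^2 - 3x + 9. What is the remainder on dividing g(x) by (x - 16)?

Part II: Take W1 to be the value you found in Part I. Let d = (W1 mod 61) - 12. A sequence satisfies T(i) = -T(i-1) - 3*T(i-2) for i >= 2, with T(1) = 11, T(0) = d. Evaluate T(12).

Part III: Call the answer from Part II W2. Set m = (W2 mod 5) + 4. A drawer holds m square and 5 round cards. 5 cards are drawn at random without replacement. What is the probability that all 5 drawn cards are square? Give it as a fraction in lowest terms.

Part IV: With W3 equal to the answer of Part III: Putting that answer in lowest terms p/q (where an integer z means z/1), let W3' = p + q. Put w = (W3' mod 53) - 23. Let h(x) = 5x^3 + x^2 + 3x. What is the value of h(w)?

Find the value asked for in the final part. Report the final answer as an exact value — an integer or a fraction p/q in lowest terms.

Part I: remainder = value at the root: -1*(16)^4 - 8*(16)^3 - 5*(16)^2 - 3*(16)^1 + 9 = (-65536) + (-32768) + (-1280) + (-48) + (9) = -99623; answer -99623
Part II: W1 = -99623; d = 39; T(2) = -1*(11) - 3*(39) = -128; iterating: T(2)=-128, T(3)=95, T(4)=289, T(5)=-574, T(6)=-293, T(7)=2015, T(8)=-1136, T(9)=-4909, T(10)=8317, T(11)=6410, T(12)=-31361; answer -31361
Part III: W2 = -31361; m = 8; total draws C(13,5) = 1287; favorable C(8,5) = 56; P = 56/1287; answer 56/1287
Part IV: W3 = 56/1287; threaded value p + q = 1343; w = -5; 5*(-5)^3 + 1*(-5)^2 + 3*(-5)^1 = (-625) + (25) + (-15) = -615; answer -615

-615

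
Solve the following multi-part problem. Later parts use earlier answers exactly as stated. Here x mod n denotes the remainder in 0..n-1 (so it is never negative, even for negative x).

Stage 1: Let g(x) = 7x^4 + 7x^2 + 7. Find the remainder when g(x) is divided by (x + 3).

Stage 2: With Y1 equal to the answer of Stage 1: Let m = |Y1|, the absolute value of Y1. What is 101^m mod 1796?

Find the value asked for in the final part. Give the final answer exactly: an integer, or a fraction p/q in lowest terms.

Stage 1: remainder = value at the root: 7*(-3)^4 + 7*(-3)^2 + 7 = (567) + (63) + (7) = 637; answer 637
Stage 2: Y1 = 637; m = 637; squarings mod 1796: 101^1=101, 101^2=1221, 101^4=161, 101^8=777, 101^16=273, 101^32=893, 101^64=25, 101^128=625, 101^256=893, 101^512=25; 101^637 = 101^1 * 101^4 * 101^8 * 101^16 * 101^32 * 101^64 * 101^512 = 677 (mod 1796); answer 677

677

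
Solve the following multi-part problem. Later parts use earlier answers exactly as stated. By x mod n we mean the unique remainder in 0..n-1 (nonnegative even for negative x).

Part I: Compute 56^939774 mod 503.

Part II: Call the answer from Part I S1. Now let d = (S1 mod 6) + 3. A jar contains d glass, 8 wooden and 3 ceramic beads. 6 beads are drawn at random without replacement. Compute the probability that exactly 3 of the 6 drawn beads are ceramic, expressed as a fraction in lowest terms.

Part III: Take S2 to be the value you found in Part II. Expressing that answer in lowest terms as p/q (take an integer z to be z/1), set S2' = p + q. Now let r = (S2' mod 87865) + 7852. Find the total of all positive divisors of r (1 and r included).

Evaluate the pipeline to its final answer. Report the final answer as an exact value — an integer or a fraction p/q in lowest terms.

13504

Part I: squarings mod 503: 56^1=56, 56^2=118, 56^4=343, 56^8=450, 56^16=294, 56^32=423, 56^64=364, 56^128=207, 56^256=94, 56^512=285, 56^1024=242, 56^2048=216, 56^4096=380, 56^8192=39, 56^16384=12, 56^32768=144, 56^65536=113, 56^131072=194, 56^262144=414, 56^524288=376; 56^939774 = 56^2 * 56^4 * 56^8 * 56^16 * 56^32 * 56^64 * 56^128 * 56^512 * 56^1024 * 56^4096 * 56^16384 * 56^131072 * 56^262144 * 56^524288 = 59 (mod 503); answer 59
Part II: S1 = 59; d = 8; total draws C(19,6) = 27132; favorable C(3,3)*C(16,3) = 560; P = 20/969; answer 20/969
Part III: S2 = 20/969; threaded value p + q = 989; r = 8841; 8841 = 3 * 7 * 421; sigma = (1 + 3) * (1 + 7) * (1 + 421) = 4 * 8 * 422 = 13504; answer 13504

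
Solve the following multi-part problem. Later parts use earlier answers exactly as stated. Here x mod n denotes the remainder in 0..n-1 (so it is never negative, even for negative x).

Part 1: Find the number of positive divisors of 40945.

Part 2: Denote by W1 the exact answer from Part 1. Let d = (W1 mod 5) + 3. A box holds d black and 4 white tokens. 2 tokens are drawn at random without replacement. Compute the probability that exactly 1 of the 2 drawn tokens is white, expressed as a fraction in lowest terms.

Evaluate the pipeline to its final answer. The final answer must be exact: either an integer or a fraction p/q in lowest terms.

Part 1: 40945 = 5 * 19 * 431; number of divisors = (1+1) * (1+1) * (1+1) = 8; answer 8
Part 2: W1 = 8; d = 6; total draws C(10,2) = 45; favorable C(4,1)*C(6,1) = 24; P = 8/15; answer 8/15

8/15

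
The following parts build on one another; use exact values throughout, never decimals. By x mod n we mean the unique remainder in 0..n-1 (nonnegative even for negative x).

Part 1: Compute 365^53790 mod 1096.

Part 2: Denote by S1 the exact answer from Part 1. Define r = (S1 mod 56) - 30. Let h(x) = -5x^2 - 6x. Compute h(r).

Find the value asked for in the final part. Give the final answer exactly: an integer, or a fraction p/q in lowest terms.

Part 1: squarings mod 1096: 365^1=365, 365^2=609, 365^4=433, 365^8=73, 365^16=945, 365^32=881, 365^64=193, 365^128=1081, 365^256=225, 365^512=209, 365^1024=937, 365^2048=73, 365^4096=945, 365^8192=881, 365^16384=193, 365^32768=1081; 365^53790 = 365^2 * 365^4 * 365^8 * 365^16 * 365^512 * 365^4096 * 365^16384 * 365^32768 = 761 (mod 1096); answer 761
Part 2: S1 = 761; r = 3; -5*(3)^2 - 6*(3)^1 = (-45) + (-18) = -63; answer -63

-63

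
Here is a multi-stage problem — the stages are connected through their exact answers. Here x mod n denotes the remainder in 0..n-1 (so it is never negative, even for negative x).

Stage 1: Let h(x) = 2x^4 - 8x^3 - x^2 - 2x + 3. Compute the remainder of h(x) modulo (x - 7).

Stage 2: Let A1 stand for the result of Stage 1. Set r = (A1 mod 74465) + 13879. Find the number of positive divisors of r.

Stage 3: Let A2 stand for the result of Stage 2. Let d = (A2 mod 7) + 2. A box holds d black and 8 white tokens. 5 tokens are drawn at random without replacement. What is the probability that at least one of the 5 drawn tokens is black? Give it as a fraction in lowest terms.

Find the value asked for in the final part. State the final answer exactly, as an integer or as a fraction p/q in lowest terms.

92/99

Stage 1: remainder = value at the root: 2*(7)^4 - 8*(7)^3 - 1*(7)^2 - 2*(7)^1 + 3 = (4802) + (-2744) + (-49) + (-14) + (3) = 1998; answer 1998
Stage 2: A1 = 1998; r = 15877; 15877 is prime, so its only divisors are 1 and 15877; count = 2; answer 2
Stage 3: A2 = 2; d = 4; total draws C(12,5) = 792; complement C(8,5) = 56; favorable 792 - 56 = 736; P = 92/99; answer 92/99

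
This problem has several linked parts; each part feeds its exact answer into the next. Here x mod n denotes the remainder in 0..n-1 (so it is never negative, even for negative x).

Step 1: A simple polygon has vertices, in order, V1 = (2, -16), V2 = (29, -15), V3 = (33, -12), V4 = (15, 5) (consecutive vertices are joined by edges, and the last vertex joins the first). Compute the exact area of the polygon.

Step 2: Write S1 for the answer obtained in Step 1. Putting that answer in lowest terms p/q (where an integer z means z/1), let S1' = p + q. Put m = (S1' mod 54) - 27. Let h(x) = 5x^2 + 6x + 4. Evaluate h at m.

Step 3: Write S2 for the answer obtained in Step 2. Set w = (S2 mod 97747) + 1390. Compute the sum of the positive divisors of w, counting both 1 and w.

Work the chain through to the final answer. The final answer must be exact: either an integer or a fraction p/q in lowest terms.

Step 1: cross terms: (2*-15 - 29*-16)=434, (29*-12 - 33*-15)=147, (33*5 - 15*-12)=345, (15*-16 - 2*5)=-250; twice the area = |676| = 676; area = 338; answer 338
Step 2: S1 = 338; threaded value p + q = 339; m = -12; 5*(-12)^2 + 6*(-12)^1 + 4 = (720) + (-72) + (4) = 652; answer 652
Step 3: S2 = 652; w = 2042; 2042 = 2 * 1021; sigma = (1 + 2) * (1 + 1021) = 3 * 1022 = 3066; answer 3066

3066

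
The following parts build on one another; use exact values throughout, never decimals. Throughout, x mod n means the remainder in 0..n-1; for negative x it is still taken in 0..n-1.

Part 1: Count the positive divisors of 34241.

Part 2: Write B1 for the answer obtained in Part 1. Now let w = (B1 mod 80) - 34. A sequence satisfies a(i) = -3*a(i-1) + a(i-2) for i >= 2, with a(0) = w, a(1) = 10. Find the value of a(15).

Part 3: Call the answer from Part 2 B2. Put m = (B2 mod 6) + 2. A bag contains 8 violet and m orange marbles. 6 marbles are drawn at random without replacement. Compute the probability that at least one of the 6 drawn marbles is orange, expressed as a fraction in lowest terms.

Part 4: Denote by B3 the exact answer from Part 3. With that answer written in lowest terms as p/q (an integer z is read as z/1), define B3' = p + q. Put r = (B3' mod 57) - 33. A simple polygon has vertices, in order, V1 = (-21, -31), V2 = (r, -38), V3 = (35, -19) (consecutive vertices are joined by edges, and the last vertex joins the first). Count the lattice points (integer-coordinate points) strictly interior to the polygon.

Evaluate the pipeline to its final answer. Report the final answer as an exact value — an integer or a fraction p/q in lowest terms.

Part 1: 34241 = 97 * 353; number of divisors = (1+1) * (1+1) = 4; answer 4
Part 2: B1 = 4; w = -30; a(2) = -3*(10) + 1*(-30) = -60; iterating: a(2)=-60, a(3)=190, a(4)=-630, a(5)=2080, a(6)=-6870, a(7)=22690, a(8)=-74940, a(9)=247510, a(10)=-817470, a(11)=2699920, a(12)=-8917230, a(13)=29451610, a(14)=-97272060, a(15)=321267790; answer 321267790
Part 3: B2 = 321267790; m = 6; total draws C(14,6) = 3003; complement C(8,6) = 28; favorable 3003 - 28 = 2975; P = 425/429; answer 425/429
Part 4: B3 = 425/429; threaded value p + q = 854; r = 23; cross terms: (-21*-38 - 23*-31)=1511, (23*-19 - 35*-38)=893, (35*-31 - -21*-19)=-1484; twice the area = |920| = 920; area = 460; boundary points = 1 + 1 + 4 = 6; strictly interior points = area - boundary/2 + 1 = 458; answer 458

458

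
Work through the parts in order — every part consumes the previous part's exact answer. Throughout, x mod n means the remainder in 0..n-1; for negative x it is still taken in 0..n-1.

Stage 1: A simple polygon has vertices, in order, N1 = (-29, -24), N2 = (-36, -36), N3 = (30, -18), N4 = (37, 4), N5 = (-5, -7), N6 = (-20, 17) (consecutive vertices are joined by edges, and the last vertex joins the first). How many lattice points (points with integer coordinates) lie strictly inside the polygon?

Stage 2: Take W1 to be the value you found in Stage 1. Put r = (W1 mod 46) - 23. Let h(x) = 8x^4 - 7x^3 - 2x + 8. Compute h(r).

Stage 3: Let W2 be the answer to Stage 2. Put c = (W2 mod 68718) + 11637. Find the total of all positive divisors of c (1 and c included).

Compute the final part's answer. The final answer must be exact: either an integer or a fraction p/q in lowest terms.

Stage 1: cross terms: (-29*-36 - -36*-24)=180, (-36*-18 - 30*-36)=1728, (30*4 - 37*-18)=786, (37*-7 - -5*4)=-239, (-5*17 - -20*-7)=-225, (-20*-24 - -29*17)=973; twice the area = |3203| = 3203; area = 3203/2; boundary points = 1 + 6 + 1 + 1 + 3 + 1 = 13; strictly interior points = area - boundary/2 + 1 = 1596; answer 1596
Stage 2: W1 = 1596; r = 9; 8*(9)^4 - 7*(9)^3 - 2*(9)^1 + 8 = (52488) + (-5103) + (-18) + (8) = 47375; answer 47375
Stage 3: W2 = 47375; c = 59012; 59012 = 2^2 * 14753; sigma = (1 + 2 + 4) * (1 + 14753) = 7 * 14754 = 103278; answer 103278

103278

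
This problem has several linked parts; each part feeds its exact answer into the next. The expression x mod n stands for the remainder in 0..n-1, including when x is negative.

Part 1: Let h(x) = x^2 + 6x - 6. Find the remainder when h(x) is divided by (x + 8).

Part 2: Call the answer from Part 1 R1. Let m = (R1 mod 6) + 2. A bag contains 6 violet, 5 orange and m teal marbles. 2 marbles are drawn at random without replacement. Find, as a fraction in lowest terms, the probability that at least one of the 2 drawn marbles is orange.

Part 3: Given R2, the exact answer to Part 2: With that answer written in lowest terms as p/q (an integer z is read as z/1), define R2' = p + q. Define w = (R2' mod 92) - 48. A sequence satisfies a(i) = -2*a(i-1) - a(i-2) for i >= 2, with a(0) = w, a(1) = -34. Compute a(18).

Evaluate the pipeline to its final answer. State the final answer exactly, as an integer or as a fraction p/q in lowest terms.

1241

Part 1: remainder = value at the root: 1*(-8)^2 + 6*(-8)^1 - 6 = (64) + (-48) + (-6) = 10; answer 10
Part 2: R1 = 10; m = 6; total draws C(17,2) = 136; complement C(12,2) = 66; favorable 136 - 66 = 70; P = 35/68; answer 35/68
Part 3: R2 = 35/68; threaded value p + q = 103; w = -37; a(2) = -2*(-34) - 1*(-37) = 105; iterating: a(2)=105, a(3)=-176, a(4)=247, a(5)=-318, a(6)=389, a(7)=-460, a(8)=531, a(9)=-602, a(10)=673, a(11)=-744, a(12)=815, a(13)=-886, a(14)=957, a(15)=-1028, a(16)=1099, a(17)=-1170, a(18)=1241; answer 1241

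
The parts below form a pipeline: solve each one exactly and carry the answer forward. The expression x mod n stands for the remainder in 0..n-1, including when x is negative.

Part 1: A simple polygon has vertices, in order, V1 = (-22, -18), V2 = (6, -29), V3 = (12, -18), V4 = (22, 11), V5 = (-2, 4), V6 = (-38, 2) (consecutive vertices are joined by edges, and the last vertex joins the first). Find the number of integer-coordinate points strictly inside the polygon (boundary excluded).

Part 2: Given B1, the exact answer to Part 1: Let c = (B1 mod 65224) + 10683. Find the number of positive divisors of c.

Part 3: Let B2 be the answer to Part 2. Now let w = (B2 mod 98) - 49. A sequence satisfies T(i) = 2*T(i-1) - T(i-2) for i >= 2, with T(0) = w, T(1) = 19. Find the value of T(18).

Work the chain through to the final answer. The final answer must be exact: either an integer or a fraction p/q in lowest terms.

1107

Part 1: cross terms: (-22*-29 - 6*-18)=746, (6*-18 - 12*-29)=240, (12*11 - 22*-18)=528, (22*4 - -2*11)=110, (-2*2 - -38*4)=148, (-38*-18 - -22*2)=728; twice the area = |2500| = 2500; area = 1250; boundary points = 1 + 1 + 1 + 1 + 2 + 4 = 10; strictly interior points = area - boundary/2 + 1 = 1246; answer 1246
Part 2: B1 = 1246; c = 11929; 11929 = 79 * 151; number of divisors = (1+1) * (1+1) = 4; answer 4
Part 3: B2 = 4; w = -45; T(2) = 2*(19) - 1*(-45) = 83; iterating: T(2)=83, T(3)=147, T(4)=211, T(5)=275, T(6)=339, T(7)=403, T(8)=467, T(9)=531, T(10)=595, T(11)=659, T(12)=723, T(13)=787, T(14)=851, T(15)=915, T(16)=979, T(17)=1043, T(18)=1107; answer 1107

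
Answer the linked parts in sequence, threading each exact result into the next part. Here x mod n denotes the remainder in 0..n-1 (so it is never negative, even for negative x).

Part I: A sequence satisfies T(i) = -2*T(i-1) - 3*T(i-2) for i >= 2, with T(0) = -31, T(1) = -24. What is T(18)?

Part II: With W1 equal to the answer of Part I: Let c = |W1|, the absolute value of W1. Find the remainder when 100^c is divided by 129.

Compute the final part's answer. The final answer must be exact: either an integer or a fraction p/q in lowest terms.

Part I: T(2) = -2*(-24) - 3*(-31) = 141; iterating: T(2)=141, T(3)=-210, T(4)=-3, T(5)=636, T(6)=-1263, T(7)=618, T(8)=2553, T(9)=-6960, T(10)=6261, T(11)=8358, T(12)=-35499, T(13)=45924, T(14)=14649, T(15)=-167070, T(16)=290193, T(17)=-79176, T(18)=-712227; answer -712227
Part II: W1 = -712227; c = 712227; squarings mod 129: 100^1=100, 100^2=67, 100^4=103, 100^8=31, 100^16=58, 100^32=10, 100^64=100, 100^128=67, 100^256=103, 100^512=31, 100^1024=58, 100^2048=10, 100^4096=100, 100^8192=67, 100^16384=103, 100^32768=31, 100^65536=58, 100^131072=10, 100^262144=100, 100^524288=67; 100^712227 = 100^1 * 100^2 * 100^32 * 100^512 * 100^1024 * 100^2048 * 100^4096 * 100^16384 * 100^32768 * 100^131072 * 100^524288 = 97 (mod 129); answer 97

97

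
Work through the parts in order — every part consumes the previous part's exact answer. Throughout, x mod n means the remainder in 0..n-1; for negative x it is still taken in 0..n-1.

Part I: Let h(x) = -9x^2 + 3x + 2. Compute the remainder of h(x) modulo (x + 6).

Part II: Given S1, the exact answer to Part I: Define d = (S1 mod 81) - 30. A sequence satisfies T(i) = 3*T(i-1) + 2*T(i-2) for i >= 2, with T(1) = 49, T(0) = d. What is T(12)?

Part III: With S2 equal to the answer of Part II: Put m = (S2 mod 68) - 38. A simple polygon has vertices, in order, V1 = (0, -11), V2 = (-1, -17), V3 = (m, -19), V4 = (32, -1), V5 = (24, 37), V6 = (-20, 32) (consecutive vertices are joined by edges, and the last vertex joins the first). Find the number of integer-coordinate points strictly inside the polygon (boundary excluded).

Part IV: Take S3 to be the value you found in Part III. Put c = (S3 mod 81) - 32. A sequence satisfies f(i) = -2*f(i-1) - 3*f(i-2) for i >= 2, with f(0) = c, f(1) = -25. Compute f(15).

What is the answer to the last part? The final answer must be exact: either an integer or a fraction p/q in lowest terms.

34895

Part I: remainder = value at the root: -9*(-6)^2 + 3*(-6)^1 + 2 = (-324) + (-18) + (2) = -340; answer -340
Part II: S1 = -340; d = 35; T(2) = 3*(49) + 2*(35) = 217; iterating: T(2)=217, T(3)=749, T(4)=2681, T(5)=9541, T(6)=33985, T(7)=121037, T(8)=431081, T(9)=1535317, T(10)=5468113, T(11)=19474973, T(12)=69361145; answer 69361145
Part III: S2 = 69361145; m = 19; cross terms: (0*-17 - -1*-11)=-11, (-1*-19 - 19*-17)=342, (19*-1 - 32*-19)=589, (32*37 - 24*-1)=1208, (24*32 - -20*37)=1508, (-20*-11 - 0*32)=220; twice the area = |3856| = 3856; area = 1928; boundary points = 1 + 2 + 1 + 2 + 1 + 1 = 8; strictly interior points = area - boundary/2 + 1 = 1925; answer 1925
Part IV: S3 = 1925; c = 30; f(2) = -2*(-25) - 3*(30) = -40; iterating: f(2)=-40, f(3)=155, f(4)=-190, f(5)=-85, f(6)=740, f(7)=-1225, f(8)=230, f(9)=3215, f(10)=-7120, f(11)=4595, f(12)=12170, f(13)=-38125, f(14)=39740, f(15)=34895; answer 34895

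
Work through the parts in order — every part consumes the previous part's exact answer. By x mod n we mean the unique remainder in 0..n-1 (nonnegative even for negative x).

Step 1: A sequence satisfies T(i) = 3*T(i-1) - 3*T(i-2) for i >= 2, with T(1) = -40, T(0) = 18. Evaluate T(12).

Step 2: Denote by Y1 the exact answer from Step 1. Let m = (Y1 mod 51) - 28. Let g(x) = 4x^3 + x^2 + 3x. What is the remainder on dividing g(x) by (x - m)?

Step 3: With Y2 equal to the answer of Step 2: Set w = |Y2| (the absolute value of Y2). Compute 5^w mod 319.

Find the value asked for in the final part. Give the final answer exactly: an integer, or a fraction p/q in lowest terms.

Step 1: T(2) = 3*(-40) - 3*(18) = -174; iterating: T(2)=-174, T(3)=-402, T(4)=-684, T(5)=-846, T(6)=-486, T(7)=1080, T(8)=4698, T(9)=10854, T(10)=18468, T(11)=22842, T(12)=13122; answer 13122
Step 2: Y1 = 13122; m = -13; remainder = value at the root: 4*(-13)^3 + 1*(-13)^2 + 3*(-13)^1 = (-8788) + (169) + (-39) = -8658; answer -8658
Step 3: Y2 = -8658; w = 8658; squarings mod 319: 5^1=5, 5^2=25, 5^4=306, 5^8=169, 5^16=170, 5^32=190, 5^64=53, 5^128=257, 5^256=16, 5^512=256, 5^1024=141, 5^2048=103, 5^4096=82, 5^8192=25; 5^8658 = 5^2 * 5^16 * 5^64 * 5^128 * 5^256 * 5^8192 = 81 (mod 319); answer 81

81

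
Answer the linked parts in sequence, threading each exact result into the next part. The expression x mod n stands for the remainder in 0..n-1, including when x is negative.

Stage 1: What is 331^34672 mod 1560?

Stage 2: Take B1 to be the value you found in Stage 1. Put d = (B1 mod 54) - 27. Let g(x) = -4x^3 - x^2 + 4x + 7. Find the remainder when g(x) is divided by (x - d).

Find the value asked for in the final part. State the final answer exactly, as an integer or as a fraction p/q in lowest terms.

-249

Stage 1: squarings mod 1560: 331^1=331, 331^2=361, 331^4=841, 331^8=601, 331^16=841, 331^32=601, 331^64=841, 331^128=601, 331^256=841, 331^512=601, 331^1024=841, 331^2048=601, 331^4096=841, 331^8192=601, 331^16384=841, 331^32768=601; 331^34672 = 331^16 * 331^32 * 331^64 * 331^256 * 331^512 * 331^1024 * 331^32768 = 841 (mod 1560); answer 841
Stage 2: B1 = 841; d = 4; remainder = value at the root: -4*(4)^3 - 1*(4)^2 + 4*(4)^1 + 7 = (-256) + (-16) + (16) + (7) = -249; answer -249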